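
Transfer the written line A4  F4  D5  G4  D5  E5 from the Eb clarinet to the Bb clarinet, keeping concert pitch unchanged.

D5 Bb4 G5 C5 G5 A5

First find concert pitch: the Eb clarinet sounds a minor third above written, so A4 F4 D5 G4 D5 E5 sounds C5 Ab4 F5 Bb4 F5 G5.
Then write for Bb clarinet: it sounds a major second below written, so the part must be a major second above concert.
C5 → D5
Ab4 → Bb4
F5 → G5
Bb4 → C5
F5 → G5
G5 → A5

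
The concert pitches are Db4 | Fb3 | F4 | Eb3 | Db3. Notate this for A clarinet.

Fb4 Abb3 Ab4 Gb3 Fb3

The A clarinet sounds a minor third below written, so the written part must be a minor third above concert — transpose each note up.
Db4 to Fb4
Fb3 to Abb3
F4 to Ab4
Eb3 to Gb3
Db3 to Fb3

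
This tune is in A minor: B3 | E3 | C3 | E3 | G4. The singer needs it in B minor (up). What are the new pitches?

A minor to B minor up is a major second, so every note moves up by that interval.
B3 to C#4
E3 to F#3
C3 to D3
E3 to F#3
G4 to A4

C#4 F#3 D3 F#3 A4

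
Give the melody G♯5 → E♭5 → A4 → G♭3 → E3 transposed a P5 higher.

G#5 gives D#6
Eb5 gives Bb5
A4 gives E5
Gb3 gives Db4
E3 gives B3

D#6 Bb5 E5 Db4 B3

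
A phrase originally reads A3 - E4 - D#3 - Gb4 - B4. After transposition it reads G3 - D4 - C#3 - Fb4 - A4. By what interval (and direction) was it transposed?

From A3 to G3 is 2 letter names — a second of some quality.
G3 to A3 is 2 semitones, which makes it a major second; the second version is lower, so the direction is down.
Checking another pair — B4 → A4 — gives the same interval.

down a major second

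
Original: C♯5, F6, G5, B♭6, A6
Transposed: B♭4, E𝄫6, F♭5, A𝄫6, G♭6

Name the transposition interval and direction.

From C#5 to Bb4 is 2 letter names — a second of some quality.
Bb4 to C#5 is 3 semitones, which makes it an augmented second; the second version is lower, so the direction is down.
Checking another pair — A6 → Gb6 — gives the same interval.

down an augmented second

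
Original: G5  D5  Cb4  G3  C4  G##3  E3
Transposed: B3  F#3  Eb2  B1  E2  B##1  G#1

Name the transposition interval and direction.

down a minor thirteenth

Take the first pair: G5 → B3. G to B spans 13 letter names, so the interval is some kind of thirteenth.
B3 to G5 is 20 semitones, which makes it a minor thirteenth; the second version is lower, so the direction is down.
Checking another pair — E3 → G#1 — gives the same interval.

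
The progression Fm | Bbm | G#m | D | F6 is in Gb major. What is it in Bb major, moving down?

Am Dm B#m F# A6

Gb major down to Bb major is a minor sixth; each chord root moves by that interval while the quality stays the same.
Fm: root F down a minor sixth → A, giving Am.
Bbm: root Bb down a minor sixth → D, giving Dm.
G#m: root G# down a minor sixth → B#, giving B#m.
D: root D down a minor sixth → F#, giving F#.
F6: root F down a minor sixth → A, giving A6.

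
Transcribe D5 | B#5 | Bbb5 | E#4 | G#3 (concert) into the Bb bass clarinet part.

E6 C##7 Cb7 F##5 A#4

The Bb bass clarinet sounds a major ninth below written, so the written part must be a major ninth above concert — transpose each note up.
D5 gives E6
B#5 gives C##7
Bbb5 gives Cb7
E#4 gives F##5
G#3 gives A#4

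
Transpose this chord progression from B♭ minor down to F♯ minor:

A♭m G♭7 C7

Em D7 G#7

B♭ minor down to F♯ minor is a diminished fourth; each chord root moves by that interval while the quality stays the same.
A♭m: root A♭ down a diminished fourth → E, giving Em.
G♭7: root G♭ down a diminished fourth → D, giving D7.
C7: root C down a diminished fourth → G#, giving G#7.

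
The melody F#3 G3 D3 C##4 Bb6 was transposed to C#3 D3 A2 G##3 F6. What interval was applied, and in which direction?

From F#3 to C#3 is 4 letter names — a fourth of some quality.
C#3 to F#3 is 5 semitones, which makes it a perfect fourth; the second version is lower, so the direction is down.
Checking another pair — Bb6 → F6 — gives the same interval.

down a perfect fourth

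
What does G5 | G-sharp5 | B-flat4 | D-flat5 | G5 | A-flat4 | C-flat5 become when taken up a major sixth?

E6 E#6 G5 Bb5 E6 F5 Ab5

G5 to E6
G#5 to E#6
Bb4 to G5
Db5 to Bb5
G5 to E6
Ab4 to F5
Cb5 to Ab5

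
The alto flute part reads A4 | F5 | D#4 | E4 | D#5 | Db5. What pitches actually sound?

E4 C5 A#3 B3 A#4 Ab4

The alto flute sounds a perfect fourth below written, so transpose each written note down a perfect fourth.
A4 becomes E4
F5 becomes C5
D#4 becomes A#3
E4 becomes B3
D#5 becomes A#4
Db5 becomes Ab4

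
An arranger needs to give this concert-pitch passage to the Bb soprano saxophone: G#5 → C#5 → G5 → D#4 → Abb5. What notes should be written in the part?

Written C4 sounds as Bb3 on the Bb soprano saxophone, so concert pitches are written a major second up.
G#5 to A#5
C#5 to D#5
G5 to A5
D#4 to E#4
Abb5 to Bbb5

A#5 D#5 A5 E#4 Bbb5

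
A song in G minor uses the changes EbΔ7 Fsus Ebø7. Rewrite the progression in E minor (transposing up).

CΔ7 Dsus Cø7

G minor up to E minor is a major sixth; each chord root moves by that interval while the quality stays the same.
EbΔ7: root Eb up a major sixth → C, giving CΔ7.
Fsus: root F up a major sixth → D, giving Dsus.
Ebø7: root Eb up a major sixth → C, giving Cø7.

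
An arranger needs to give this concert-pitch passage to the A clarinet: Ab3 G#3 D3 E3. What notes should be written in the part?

Cb4 B3 F3 G3

Written C4 sounds as A3 on the A clarinet, so concert pitches are written a minor third up.
Ab3 -> Cb4
G#3 -> B3
D3 -> F3
E3 -> G3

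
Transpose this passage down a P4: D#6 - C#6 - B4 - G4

D#6 to A#5
C#6 to G#5
B4 to F#4
G4 to D4

A#5 G#5 F#4 D4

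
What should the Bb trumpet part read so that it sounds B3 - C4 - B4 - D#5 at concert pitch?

C#4 D4 C#5 E#5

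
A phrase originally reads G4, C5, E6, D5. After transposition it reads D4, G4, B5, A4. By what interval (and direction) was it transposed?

Take the first pair: G4 → D4. G to D spans 4 letter names, so the interval is some kind of fourth.
D4 to G4 is 5 semitones, which makes it a perfect fourth; the second version is lower, so the direction is down.
Checking another pair — D5 → A4 — gives the same interval.

down a perfect fourth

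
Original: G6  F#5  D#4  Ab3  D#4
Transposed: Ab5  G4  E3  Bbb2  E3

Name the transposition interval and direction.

down a major seventh

Take the first pair: G6 → Ab5. G to A spans 7 letter names, so the interval is some kind of seventh.
Ab5 to G6 is 11 semitones, which makes it a major seventh; the second version is lower, so the direction is down.
Checking another pair — D#4 → E3 — gives the same interval.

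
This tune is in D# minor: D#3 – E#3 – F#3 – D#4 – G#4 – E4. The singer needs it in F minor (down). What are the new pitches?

F2 G2 Ab2 F3 Bb3 Gb3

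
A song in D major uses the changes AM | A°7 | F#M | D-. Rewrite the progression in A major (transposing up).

EM E°7 C#M A-

D major up to A major is a perfect fifth; each chord root moves by that interval while the quality stays the same.
AM: root A up a perfect fifth → E, giving EM.
A°7: root A up a perfect fifth → E, giving E°7.
F#M: root F# up a perfect fifth → C#, giving C#M.
D-: root D up a perfect fifth → A, giving A-.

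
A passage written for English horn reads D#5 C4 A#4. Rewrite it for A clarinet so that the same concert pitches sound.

B4 Ab3 F#4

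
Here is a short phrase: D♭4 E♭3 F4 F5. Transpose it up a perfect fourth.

Gb4 Ab3 Bb4 Bb5

Db4 to Gb4
Eb3 to Ab3
F4 to Bb4
F5 to Bb5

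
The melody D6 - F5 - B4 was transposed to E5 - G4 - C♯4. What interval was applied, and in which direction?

down a minor seventh

From D6 to E5 is 7 letter names — a seventh of some quality.
E5 to D6 is 10 semitones, which makes it a minor seventh; the second version is lower, so the direction is down.
Checking another pair — B4 → C#4 — gives the same interval.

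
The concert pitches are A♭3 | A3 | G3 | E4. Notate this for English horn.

Written C4 sounds as F3 on the English horn, so concert pitches are written a perfect fifth up.
Ab3 to Eb4
A3 to E4
G3 to D4
E4 to B4

Eb4 E4 D4 B4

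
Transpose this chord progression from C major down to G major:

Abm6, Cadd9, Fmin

Ebm6 Gadd9 Cmin

C major down to G major is a perfect fourth; each chord root moves by that interval while the quality stays the same.
Abm6: root Ab down a perfect fourth → Eb, giving Ebm6.
Cadd9: root C down a perfect fourth → G, giving Gadd9.
Fmin: root F down a perfect fourth → C, giving Cmin.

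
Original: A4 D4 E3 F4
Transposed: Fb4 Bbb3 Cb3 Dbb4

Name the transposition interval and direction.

down an augmented third

From A4 to Fb4 is 3 letter names — a third of some quality.
Fb4 to A4 is 5 semitones, which makes it an augmented third; the second version is lower, so the direction is down.
Checking another pair — F4 → Dbb4 — gives the same interval.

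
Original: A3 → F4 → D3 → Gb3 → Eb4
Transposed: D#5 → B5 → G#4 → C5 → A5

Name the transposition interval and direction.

up an augmented eleventh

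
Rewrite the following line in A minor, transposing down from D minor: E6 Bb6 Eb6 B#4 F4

B5 F6 Bb5 F##4 C4

D minor to A minor down is a perfect fourth, so every note moves down by that interval.
E6 becomes B5
Bb6 becomes F6
Eb6 becomes Bb5
B#4 becomes F##4
F4 becomes C4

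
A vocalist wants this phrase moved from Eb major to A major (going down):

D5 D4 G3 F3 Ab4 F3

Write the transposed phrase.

G#4 G#3 C#3 B2 D4 B2

From Eb down to A is a diminished fifth; apply that to each pitch.
D5 gives G#4
D4 gives G#3
G3 gives C#3
F3 gives B2
Ab4 gives D4
F3 gives B2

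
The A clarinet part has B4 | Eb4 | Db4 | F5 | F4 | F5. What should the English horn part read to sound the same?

D#5 G4 F4 A5 A4 A5

First find concert pitch: the A clarinet sounds a minor third below written, so B4 Eb4 Db4 F5 F4 F5 sounds G#4 C4 Bb3 D5 D4 D5.
Then write for English horn: it sounds a perfect fifth below written, so the part must be a perfect fifth above concert.
G#4 → D#5
C4 → G4
Bb3 → F4
D5 → A5
D4 → A4
D5 → A5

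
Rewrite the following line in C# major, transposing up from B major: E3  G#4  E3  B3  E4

F#3 A#4 F#3 C#4 F#4

From B up to C# is a major second; apply that to each pitch.
E3 → F#3
G#4 → A#4
E3 → F#3
B3 → C#4
E4 → F#4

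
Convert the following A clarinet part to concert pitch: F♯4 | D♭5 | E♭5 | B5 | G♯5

D#4 Bb4 C5 G#5 E#5

The A clarinet sounds a minor third below written, so transpose each written note down a minor third.
F#4 -> D#4
Db5 -> Bb4
Eb5 -> C5
B5 -> G#5
G#5 -> E#5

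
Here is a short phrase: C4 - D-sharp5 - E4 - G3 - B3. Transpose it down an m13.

E2 F##3 G#2 B1 D#2

A minor thirteenth down from C4 gives E2.
D#5 down a minor thirteenth is F##3.
E4 down a minor thirteenth is G#2.
G3: a thirteenth down reaches B, and 20 semitones makes it B1.
A minor thirteenth down from B3 gives D#2.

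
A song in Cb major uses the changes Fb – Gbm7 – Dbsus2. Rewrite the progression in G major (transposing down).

C Dm7 Asus2

Cb major down to G major is a diminished fourth; each chord root moves by that interval while the quality stays the same.
Fb: root Fb down a diminished fourth → C, giving C.
Gbm7: root Gb down a diminished fourth → D, giving Dm7.
Dbsus2: root Db down a diminished fourth → A, giving Asus2.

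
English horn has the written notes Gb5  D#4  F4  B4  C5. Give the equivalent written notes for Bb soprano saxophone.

Db5 A#3 C4 F#4 G4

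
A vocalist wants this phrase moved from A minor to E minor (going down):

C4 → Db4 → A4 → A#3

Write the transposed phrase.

G3 Ab3 E4 E#3

A minor to E minor down is a perfect fourth, so every note moves down by that interval.
C4 -> G3
Db4 -> Ab3
A4 -> E4
A#3 -> E#3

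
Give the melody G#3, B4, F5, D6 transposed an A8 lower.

G#3 -> G2
B4 -> Bb3
F5 -> Fb4
D6 -> Db5

G2 Bb3 Fb4 Db5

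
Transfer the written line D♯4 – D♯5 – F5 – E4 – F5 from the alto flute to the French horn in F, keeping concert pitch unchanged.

E#4 E#5 G5 F#4 G5

First find concert pitch: the alto flute sounds a perfect fourth below written, so D♯4 D♯5 F5 E4 F5 sounds A#3 A#4 C5 B3 C5.
Then write for French horn in F: it sounds a perfect fifth below written, so the part must be a perfect fifth above concert.
A#3 → E#4
A#4 → E#5
C5 → G5
B3 → F#4
C5 → G5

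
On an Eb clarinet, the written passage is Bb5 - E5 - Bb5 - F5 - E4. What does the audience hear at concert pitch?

Written C4 on the Eb clarinet sounds as Eb4, a minor third higher; apply that shift to every note.
Bb5 becomes Db6
E5 becomes G5
Bb5 becomes Db6
F5 becomes Ab5
E4 becomes G4

Db6 G5 Db6 Ab5 G4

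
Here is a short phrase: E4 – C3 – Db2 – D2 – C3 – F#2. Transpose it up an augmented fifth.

B#4 G#3 A2 A#2 G#3 C##3

E4 becomes B#4
C3 becomes G#3
Db2 becomes A2
D2 becomes A#2
C3 becomes G#3
F#2 becomes C##3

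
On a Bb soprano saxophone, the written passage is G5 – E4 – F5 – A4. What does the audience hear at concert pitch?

Written C4 on the Bb soprano saxophone sounds as Bb3, a major second lower; apply that shift to every note.
G5 gives F5
E4 gives D4
F5 gives Eb5
A4 gives G4

F5 D4 Eb5 G4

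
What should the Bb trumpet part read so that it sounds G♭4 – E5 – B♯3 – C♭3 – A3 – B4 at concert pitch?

Ab4 F#5 C##4 Db3 B3 C#5

The Bb trumpet sounds a major second below written, so the written part must be a major second above concert — transpose each note up.
Gb4 -> Ab4
E5 -> F#5
B#3 -> C##4
Cb3 -> Db3
A3 -> B3
B4 -> C#5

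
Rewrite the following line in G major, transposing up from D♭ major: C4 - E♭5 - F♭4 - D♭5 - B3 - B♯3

F#4 A5 Bb4 G5 E#4 E##4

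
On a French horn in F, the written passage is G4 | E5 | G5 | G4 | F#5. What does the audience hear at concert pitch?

Written C4 on the French horn in F sounds as F3, a perfect fifth lower; apply that shift to every note.
G4 → C4
E5 → A4
G5 → C5
G4 → C4
F#5 → B4

C4 A4 C5 C4 B4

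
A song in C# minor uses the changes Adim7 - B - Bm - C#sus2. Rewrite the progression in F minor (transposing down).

Dbdim7 Eb Ebm Fsus2

C# minor down to F minor is an augmented fifth; each chord root moves by that interval while the quality stays the same.
Adim7: root A down an augmented fifth → Db, giving Dbdim7.
B: root B down an augmented fifth → Eb, giving Eb.
Bm: root B down an augmented fifth → Eb, giving Ebm.
C#sus2: root C# down an augmented fifth → F, giving Fsus2.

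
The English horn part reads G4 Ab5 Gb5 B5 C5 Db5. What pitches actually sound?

C4 Db5 Cb5 E5 F4 Gb4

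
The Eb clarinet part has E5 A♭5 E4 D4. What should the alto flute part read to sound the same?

First find concert pitch: the Eb clarinet sounds a minor third above written, so E5 A♭5 E4 D4 sounds G5 Cb6 G4 F4.
Then write for alto flute: it sounds a perfect fourth below written, so the part must be a perfect fourth above concert.
G5 → C6
Cb6 → Fb6
G4 → C5
F4 → Bb4

C6 Fb6 C5 Bb4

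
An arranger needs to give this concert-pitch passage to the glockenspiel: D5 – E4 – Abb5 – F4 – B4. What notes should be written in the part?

D3 E2 Abb3 F2 B2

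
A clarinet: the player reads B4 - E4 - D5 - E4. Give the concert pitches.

G#4 C#4 B4 C#4

The A clarinet sounds a minor third below written, so transpose each written note down a minor third.
B4 gives G#4
E4 gives C#4
D5 gives B4
E4 gives C#4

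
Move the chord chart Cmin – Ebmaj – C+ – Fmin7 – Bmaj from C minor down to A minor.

Amin Cmaj A+ Dmin7 G#maj

C minor down to A minor is a minor third; each chord root moves by that interval while the quality stays the same.
Cmin: root C down a minor third → A, giving Amin.
Ebmaj: root Eb down a minor third → C, giving Cmaj.
C+: root C down a minor third → A, giving A+.
Fmin7: root F down a minor third → D, giving Dmin7.
Bmaj: root B down a minor third → G#, giving G#maj.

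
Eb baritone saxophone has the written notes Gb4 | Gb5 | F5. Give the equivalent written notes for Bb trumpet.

Cb3 Cb4 Bb3

First find concert pitch: the Eb baritone saxophone sounds a major thirteenth below written, so Gb4 Gb5 F5 sounds Bbb2 Bbb3 Ab3.
Then write for Bb trumpet: it sounds a major second below written, so the part must be a major second above concert.
Bbb2 → Cb3
Bbb3 → Cb4
Ab3 → Bb3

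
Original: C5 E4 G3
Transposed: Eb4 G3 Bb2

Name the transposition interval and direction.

down a major sixth

From C5 to Eb4 is 6 letter names — a sixth of some quality.
Eb4 to C5 is 9 semitones, which makes it a major sixth; the second version is lower, so the direction is down.
Checking another pair — G3 → Bb2 — gives the same interval.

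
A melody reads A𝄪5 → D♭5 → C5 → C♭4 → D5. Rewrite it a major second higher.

B##5 Eb5 D5 Db4 E5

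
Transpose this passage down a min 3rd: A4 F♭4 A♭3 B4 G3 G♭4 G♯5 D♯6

A4 gives F#4
Fb4 gives Db4
Ab3 gives F3
B4 gives G#4
G3 gives E3
Gb4 gives Eb4
G#5 gives E#5
D#6 gives B#5

F#4 Db4 F3 G#4 E3 Eb4 E#5 B#5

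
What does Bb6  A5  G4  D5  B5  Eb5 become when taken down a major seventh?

Cb6 Bb4 Ab3 Eb4 C5 Fb4

Bb6 -> Cb6
A5 -> Bb4
G4 -> Ab3
D5 -> Eb4
B5 -> C5
Eb5 -> Fb4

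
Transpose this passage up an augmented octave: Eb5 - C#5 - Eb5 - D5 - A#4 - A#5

E6 C##6 E6 D#6 A##5 A##6

Eb5 becomes E6
C#5 becomes C##6
Eb5 becomes E6
D5 becomes D#6
A#4 becomes A##5
A#5 becomes A##6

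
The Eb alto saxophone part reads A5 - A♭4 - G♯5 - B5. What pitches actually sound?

C5 Cb4 B4 D5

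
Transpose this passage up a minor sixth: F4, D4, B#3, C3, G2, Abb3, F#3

Db5 Bb4 G#4 Ab3 Eb3 Fbb4 D4

F4 to Db5
D4 to Bb4
B#3 to G#4
C3 to Ab3
G2 to Eb3
Abb3 to Fbb4
F#3 to D4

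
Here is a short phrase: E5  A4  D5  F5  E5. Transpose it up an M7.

D#6 G#5 C#6 E6 D#6

E5: a seventh up reaches D, and 11 semitones makes it D#6.
A4: a seventh up reaches G, and 11 semitones makes it G#5.
D5 up a major seventh is C#6.
F5: a seventh up reaches E, and 11 semitones makes it E6.
A major seventh up from E5 gives D#6.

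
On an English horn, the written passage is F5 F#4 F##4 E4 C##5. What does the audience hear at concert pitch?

Written C4 on the English horn sounds as F3, a perfect fifth lower; apply that shift to every note.
F5 gives Bb4
F#4 gives B3
F##4 gives B#3
E4 gives A3
C##5 gives F##4

Bb4 B3 B#3 A3 F##4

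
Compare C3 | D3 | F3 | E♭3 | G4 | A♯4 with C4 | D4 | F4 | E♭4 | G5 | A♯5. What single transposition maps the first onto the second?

From C3 to C4 is 8 letter names — an octave of some quality.
C3 to C4 is 12 semitones, which makes it a perfect octave; the second version is higher, so the direction is up.
Checking another pair — A#4 → A#5 — gives the same interval.

up a perfect octave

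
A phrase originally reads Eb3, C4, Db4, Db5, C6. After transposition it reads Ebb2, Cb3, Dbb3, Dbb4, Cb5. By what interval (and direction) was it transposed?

Take the first pair: Eb3 → Ebb2. E to E spans 8 letter names, so the interval is some kind of octave.
Ebb2 to Eb3 is 13 semitones, which makes it an augmented octave; the second version is lower, so the direction is down.
Checking another pair — C6 → Cb5 — gives the same interval.

down an augmented octave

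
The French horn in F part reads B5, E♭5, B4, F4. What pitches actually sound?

E5 Ab4 E4 Bb3

Written C4 on the French horn in F sounds as F3, a perfect fifth lower; apply that shift to every note.
B5 -> E5
Eb5 -> Ab4
B4 -> E4
F4 -> Bb3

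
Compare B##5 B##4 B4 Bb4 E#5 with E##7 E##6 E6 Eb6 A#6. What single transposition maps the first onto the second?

up a perfect eleventh

Take the first pair: B##5 → E##7. B to E spans 11 letter names, so the interval is some kind of eleventh.
B##5 to E##7 is 17 semitones, which makes it a perfect eleventh; the second version is higher, so the direction is up.
Checking another pair — E#5 → A#6 — gives the same interval.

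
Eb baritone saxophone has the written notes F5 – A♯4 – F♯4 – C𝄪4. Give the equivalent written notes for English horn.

Eb4 G#3 E3 B#2

First find concert pitch: the Eb baritone saxophone sounds a major thirteenth below written, so F5 A♯4 F♯4 C𝄪4 sounds Ab3 C#3 A2 E#2.
Then write for English horn: it sounds a perfect fifth below written, so the part must be a perfect fifth above concert.
Ab3 → Eb4
C#3 → G#3
A2 → E3
E#2 → B#2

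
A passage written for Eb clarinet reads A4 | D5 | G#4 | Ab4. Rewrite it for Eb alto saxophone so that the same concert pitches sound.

First find concert pitch: the Eb clarinet sounds a minor third above written, so A4 D5 G#4 Ab4 sounds C5 F5 B4 Cb5.
Then write for Eb alto saxophone: it sounds a major sixth below written, so the part must be a major sixth above concert.
C5 → A5
F5 → D6
B4 → G#5
Cb5 → Ab5

A5 D6 G#5 Ab5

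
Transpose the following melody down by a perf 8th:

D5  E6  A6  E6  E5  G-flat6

D4 E5 A5 E5 E4 Gb5

D5 down a perfect octave is D4.
E6: an octave down reaches E, and 12 semitones makes it E5.
A6 down a perfect octave is A5.
A perfect octave down from E6 gives E5.
E5: an octave down reaches E, and 12 semitones makes it E4.
Gb6 down a perfect octave is Gb5.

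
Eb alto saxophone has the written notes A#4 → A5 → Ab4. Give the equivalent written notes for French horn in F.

G#4 G5 Gb4

First find concert pitch: the Eb alto saxophone sounds a major sixth below written, so A#4 A5 Ab4 sounds C#4 C5 Cb4.
Then write for French horn in F: it sounds a perfect fifth below written, so the part must be a perfect fifth above concert.
C#4 → G#4
C5 → G5
Cb4 → Gb4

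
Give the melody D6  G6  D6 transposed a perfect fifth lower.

A perfect fifth down from D6 gives G5.
A perfect fifth down from G6 gives C6.
D6 down a perfect fifth is G5.

G5 C6 G5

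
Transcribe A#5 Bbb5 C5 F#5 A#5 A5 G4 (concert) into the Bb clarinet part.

The Bb clarinet sounds a major second below written, so the written part must be a major second above concert — transpose each note up.
A#5 becomes B#5
Bbb5 becomes Cb6
C5 becomes D5
F#5 becomes G#5
A#5 becomes B#5
A5 becomes B5
G4 becomes A4

B#5 Cb6 D5 G#5 B#5 B5 A4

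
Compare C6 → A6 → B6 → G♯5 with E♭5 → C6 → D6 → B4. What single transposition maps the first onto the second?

Take the first pair: C6 → Eb5. C to E spans 6 letter names, so the interval is some kind of sixth.
Eb5 to C6 is 9 semitones, which makes it a major sixth; the second version is lower, so the direction is down.
Checking another pair — G#5 → B4 — gives the same interval.

down a major sixth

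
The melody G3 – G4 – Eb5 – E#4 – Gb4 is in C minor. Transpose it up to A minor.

C minor to A minor up is a major sixth, so every note moves up by that interval.
G3 -> E4
G4 -> E5
Eb5 -> C6
E#4 -> C##5
Gb4 -> Eb5

E4 E5 C6 C##5 Eb5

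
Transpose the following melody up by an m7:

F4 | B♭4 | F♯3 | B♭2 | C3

Eb5 Ab5 E4 Ab3 Bb3

F4 gives Eb5
Bb4 gives Ab5
F#3 gives E4
Bb2 gives Ab3
C3 gives Bb3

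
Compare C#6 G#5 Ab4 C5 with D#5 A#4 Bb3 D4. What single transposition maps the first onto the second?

Take the first pair: C#6 → D#5. C to D spans 7 letter names, so the interval is some kind of seventh.
D#5 to C#6 is 10 semitones, which makes it a minor seventh; the second version is lower, so the direction is down.
Checking another pair — C5 → D4 — gives the same interval.

down a minor seventh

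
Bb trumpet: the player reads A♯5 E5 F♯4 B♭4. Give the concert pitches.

Written C4 on the Bb trumpet sounds as Bb3, a major second lower; apply that shift to every note.
A#5 to G#5
E5 to D5
F#4 to E4
Bb4 to Ab4

G#5 D5 E4 Ab4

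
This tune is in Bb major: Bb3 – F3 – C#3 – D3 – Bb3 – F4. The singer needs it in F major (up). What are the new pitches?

Bb major to F major up is a perfect fifth, so every note moves up by that interval.
Bb3 -> F4
F3 -> C4
C#3 -> G#3
D3 -> A3
Bb3 -> F4
F4 -> C5

F4 C4 G#3 A3 F4 C5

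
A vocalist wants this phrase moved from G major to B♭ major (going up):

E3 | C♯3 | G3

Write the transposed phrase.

From G up to B♭ is a minor third; apply that to each pitch.
E3 becomes G3
C#3 becomes E3
G3 becomes Bb3

G3 E3 Bb3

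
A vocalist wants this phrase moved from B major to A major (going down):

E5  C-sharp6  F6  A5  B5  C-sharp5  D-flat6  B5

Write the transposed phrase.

B major to A major down is a major second, so every note moves down by that interval.
E5 -> D5
C#6 -> B5
F6 -> Eb6
A5 -> G5
B5 -> A5
C#5 -> B4
Db6 -> Cb6
B5 -> A5

D5 B5 Eb6 G5 A5 B4 Cb6 A5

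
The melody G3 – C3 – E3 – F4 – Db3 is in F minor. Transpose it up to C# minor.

From F up to C# is an augmented fifth; apply that to each pitch.
G3 -> D#4
C3 -> G#3
E3 -> B#3
F4 -> C#5
Db3 -> A3

D#4 G#3 B#3 C#5 A3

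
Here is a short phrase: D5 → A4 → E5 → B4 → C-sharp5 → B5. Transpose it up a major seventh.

D5 becomes C#6
A4 becomes G#5
E5 becomes D#6
B4 becomes A#5
C#5 becomes B#5
B5 becomes A#6

C#6 G#5 D#6 A#5 B#5 A#6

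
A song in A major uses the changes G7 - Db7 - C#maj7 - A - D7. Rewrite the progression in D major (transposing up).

C7 Gb7 F#maj7 D G7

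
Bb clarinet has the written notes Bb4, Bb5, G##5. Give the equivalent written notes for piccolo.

First find concert pitch: the Bb clarinet sounds a major second below written, so Bb4 Bb5 G##5 sounds Ab4 Ab5 F##5.
Then write for piccolo: it sounds a perfect octave above written, so the part must be a perfect octave below concert.
Ab4 → Ab3
Ab5 → Ab4
F##5 → F##4

Ab3 Ab4 F##4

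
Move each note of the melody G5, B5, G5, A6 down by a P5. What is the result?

C5 E5 C5 D6

A perfect fifth down from G5 gives C5.
A perfect fifth down from B5 gives E5.
A perfect fifth down from G5 gives C5.
A perfect fifth down from A6 gives D6.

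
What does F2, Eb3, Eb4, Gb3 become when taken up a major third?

F2: a third up reaches A, and 4 semitones makes it A2.
Eb3: a third up reaches G, and 4 semitones makes it G3.
A major third up from Eb4 gives G4.
Gb3: a third up reaches B, and 4 semitones makes it Bb3.

A2 G3 G4 Bb3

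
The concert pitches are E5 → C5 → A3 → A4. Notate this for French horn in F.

B5 G5 E4 E5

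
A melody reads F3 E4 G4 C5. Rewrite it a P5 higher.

C4 B4 D5 G5

A perfect fifth up from F3 gives C4.
A perfect fifth up from E4 gives B4.
A perfect fifth up from G4 gives D5.
C5 up a perfect fifth is G5.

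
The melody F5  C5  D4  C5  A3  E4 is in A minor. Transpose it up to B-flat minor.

A minor to B-flat minor up is a minor second, so every note moves up by that interval.
F5 becomes Gb5
C5 becomes Db5
D4 becomes Eb4
C5 becomes Db5
A3 becomes Bb3
E4 becomes F4

Gb5 Db5 Eb4 Db5 Bb3 F4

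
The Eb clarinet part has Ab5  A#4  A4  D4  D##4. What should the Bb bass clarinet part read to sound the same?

Db7 D#6 D6 G5 G##5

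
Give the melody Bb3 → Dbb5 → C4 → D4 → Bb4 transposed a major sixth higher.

Bb3 to G4
Dbb5 to Bbb5
C4 to A4
D4 to B4
Bb4 to G5

G4 Bbb5 A4 B4 G5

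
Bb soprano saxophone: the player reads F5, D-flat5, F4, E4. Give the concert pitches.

The Bb soprano saxophone sounds a major second below written, so transpose each written note down a major second.
F5 to Eb5
Db5 to Cb5
F4 to Eb4
E4 to D4

Eb5 Cb5 Eb4 D4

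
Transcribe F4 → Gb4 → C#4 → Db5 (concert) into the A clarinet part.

The A clarinet sounds a minor third below written, so the written part must be a minor third above concert — transpose each note up.
F4 -> Ab4
Gb4 -> Bbb4
C#4 -> E4
Db5 -> Fb5

Ab4 Bbb4 E4 Fb5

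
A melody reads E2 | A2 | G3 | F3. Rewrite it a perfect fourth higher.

A2 D3 C4 Bb3

A perfect fourth up from E2 gives A2.
A2: a fourth up reaches D, and 5 semitones makes it D3.
A perfect fourth up from G3 gives C4.
F3 up a perfect fourth is Bb3.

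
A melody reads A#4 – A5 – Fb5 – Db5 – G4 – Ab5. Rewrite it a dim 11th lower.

E##3 E#4 C4 A3 D#3 E4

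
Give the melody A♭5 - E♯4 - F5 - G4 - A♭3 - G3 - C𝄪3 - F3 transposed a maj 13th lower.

Cb4 G#2 Ab3 Bb2 Cb2 Bb1 E#1 Ab1

Ab5 down a major thirteenth is Cb4.
A major thirteenth down from E#4 gives G#2.
A major thirteenth down from F5 gives Ab3.
G4 down a major thirteenth is Bb2.
Ab3 down a major thirteenth is Cb2.
G3 down a major thirteenth is Bb1.
C##3 down a major thirteenth is E#1.
A major thirteenth down from F3 gives Ab1.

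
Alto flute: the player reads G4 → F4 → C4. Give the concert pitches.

Written C4 on the alto flute sounds as G3, a perfect fourth lower; apply that shift to every note.
G4 -> D4
F4 -> C4
C4 -> G3

D4 C4 G3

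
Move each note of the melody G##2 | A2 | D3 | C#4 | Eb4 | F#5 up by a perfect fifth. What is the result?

A perfect fifth up from G##2 gives D##3.
A2: a fifth up reaches E, and 7 semitones makes it E3.
D3: a fifth up reaches A, and 7 semitones makes it A3.
C#4: a fifth up reaches G, and 7 semitones makes it G#4.
Eb4: a fifth up reaches B, and 7 semitones makes it Bb4.
A perfect fifth up from F#5 gives C#6.

D##3 E3 A3 G#4 Bb4 C#6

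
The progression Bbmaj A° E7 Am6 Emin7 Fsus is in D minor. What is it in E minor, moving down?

D minor down to E minor is a minor seventh; each chord root moves by that interval while the quality stays the same.
Bbmaj: root Bb down a minor seventh → C, giving Cmaj.
A°: root A down a minor seventh → B, giving B°.
E7: root E down a minor seventh → F#, giving F#7.
Am6: root A down a minor seventh → B, giving Bm6.
Emin7: root E down a minor seventh → F#, giving F#min7.
Fsus: root F down a minor seventh → G, giving Gsus.

Cmaj B° F#7 Bm6 F#min7 Gsus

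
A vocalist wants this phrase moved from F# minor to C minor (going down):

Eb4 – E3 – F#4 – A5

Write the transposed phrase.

Bbb3 Bb2 C4 Eb5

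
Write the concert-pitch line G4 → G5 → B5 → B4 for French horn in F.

D5 D6 F#6 F#5

The French horn in F sounds a perfect fifth below written, so the written part must be a perfect fifth above concert — transpose each note up.
G4 gives D5
G5 gives D6
B5 gives F#6
B4 gives F#5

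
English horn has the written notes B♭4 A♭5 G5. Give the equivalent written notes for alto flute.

First find concert pitch: the English horn sounds a perfect fifth below written, so B♭4 A♭5 G5 sounds Eb4 Db5 C5.
Then write for alto flute: it sounds a perfect fourth below written, so the part must be a perfect fourth above concert.
Eb4 → Ab4
Db5 → Gb5
C5 → F5

Ab4 Gb5 F5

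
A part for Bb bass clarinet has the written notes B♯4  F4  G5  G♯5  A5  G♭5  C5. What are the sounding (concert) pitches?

A#3 Eb3 F4 F#4 G4 Fb4 Bb3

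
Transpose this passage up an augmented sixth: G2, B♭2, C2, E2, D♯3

E#3 G#3 A#2 C##3 B##3

An augmented sixth up from G2 gives E#3.
An augmented sixth up from Bb2 gives G#3.
C2: a sixth up reaches A, and 10 semitones makes it A#2.
E2: a sixth up reaches C, and 10 semitones makes it C##3.
D#3 up an augmented sixth is B##3.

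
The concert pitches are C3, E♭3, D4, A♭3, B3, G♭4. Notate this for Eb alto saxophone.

A3 C4 B4 F4 G#4 Eb5

Written C4 sounds as Eb3 on the Eb alto saxophone, so concert pitches are written a major sixth up.
C3 to A3
Eb3 to C4
D4 to B4
Ab3 to F4
B3 to G#4
Gb4 to Eb5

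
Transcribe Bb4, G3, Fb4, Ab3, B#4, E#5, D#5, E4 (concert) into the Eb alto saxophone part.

The Eb alto saxophone sounds a major sixth below written, so the written part must be a major sixth above concert — transpose each note up.
Bb4 gives G5
G3 gives E4
Fb4 gives Db5
Ab3 gives F4
B#4 gives G##5
E#5 gives C##6
D#5 gives B#5
E4 gives C#5

G5 E4 Db5 F4 G##5 C##6 B#5 C#5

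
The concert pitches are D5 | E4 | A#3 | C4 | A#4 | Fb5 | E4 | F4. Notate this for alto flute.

G5 A4 D#4 F4 D#5 Bbb5 A4 Bb4

Written C4 sounds as G3 on the alto flute, so concert pitches are written a perfect fourth up.
D5 → G5
E4 → A4
A#3 → D#4
C4 → F4
A#4 → D#5
Fb5 → Bbb5
E4 → A4
F4 → Bb4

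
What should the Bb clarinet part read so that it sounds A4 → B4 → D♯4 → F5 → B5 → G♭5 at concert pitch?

The Bb clarinet sounds a major second below written, so the written part must be a major second above concert — transpose each note up.
A4 -> B4
B4 -> C#5
D#4 -> E#4
F5 -> G5
B5 -> C#6
Gb5 -> Ab5

B4 C#5 E#4 G5 C#6 Ab5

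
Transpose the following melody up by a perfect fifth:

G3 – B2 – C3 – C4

D4 F#3 G3 G4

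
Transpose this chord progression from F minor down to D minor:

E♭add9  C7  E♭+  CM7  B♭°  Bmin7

F minor down to D minor is a minor third; each chord root moves by that interval while the quality stays the same.
E♭add9: root E♭ down a minor third → C, giving Cadd9.
C7: root C down a minor third → A, giving A7.
E♭+: root E♭ down a minor third → C, giving C+.
CM7: root C down a minor third → A, giving AM7.
B♭°: root B♭ down a minor third → G, giving G°.
Bmin7: root B down a minor third → G#, giving G#min7.

Cadd9 A7 C+ AM7 G° G#min7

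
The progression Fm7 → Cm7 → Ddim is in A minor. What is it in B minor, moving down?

A minor down to B minor is a minor seventh; each chord root moves by that interval while the quality stays the same.
Fm7: root F down a minor seventh → G, giving Gm7.
Cm7: root C down a minor seventh → D, giving Dm7.
Ddim: root D down a minor seventh → E, giving Edim.

Gm7 Dm7 Edim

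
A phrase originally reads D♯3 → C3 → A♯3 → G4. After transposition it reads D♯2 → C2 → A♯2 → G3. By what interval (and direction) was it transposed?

Take the first pair: D#3 → D#2. D to D spans 8 letter names, so the interval is some kind of octave.
D#2 to D#3 is 12 semitones, which makes it a perfect octave; the second version is lower, so the direction is down.
Checking another pair — G4 → G3 — gives the same interval.

down a perfect octave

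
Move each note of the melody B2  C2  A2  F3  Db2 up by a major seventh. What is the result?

A#3 B2 G#3 E4 C3

B2 -> A#3
C2 -> B2
A2 -> G#3
F3 -> E4
Db2 -> C3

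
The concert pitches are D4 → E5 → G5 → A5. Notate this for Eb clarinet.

Written C4 sounds as Eb4 on the Eb clarinet, so concert pitches are written a minor third down.
D4 -> B3
E5 -> C#5
G5 -> E5
A5 -> F#5

B3 C#5 E5 F#5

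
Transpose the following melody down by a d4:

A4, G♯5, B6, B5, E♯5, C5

E#4 D##5 F##6 F##5 B##4 G#4

A4: a fourth down reaches E, and 4 semitones makes it E#4.
G#5 down a diminished fourth is D##5.
A diminished fourth down from B6 gives F##6.
A diminished fourth down from B5 gives F##5.
E#5 down a diminished fourth is B##4.
C5: a fourth down reaches G, and 4 semitones makes it G#4.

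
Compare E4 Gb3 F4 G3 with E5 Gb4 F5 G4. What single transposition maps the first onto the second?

From E4 to E5 is 8 letter names — an octave of some quality.
E4 to E5 is 12 semitones, which makes it a perfect octave; the second version is higher, so the direction is up.
Checking another pair — G3 → G4 — gives the same interval.

up a perfect octave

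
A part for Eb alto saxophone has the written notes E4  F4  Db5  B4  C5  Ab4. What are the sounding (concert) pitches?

The Eb alto saxophone sounds a major sixth below written, so transpose each written note down a major sixth.
E4 -> G3
F4 -> Ab3
Db5 -> Fb4
B4 -> D4
C5 -> Eb4
Ab4 -> Cb4

G3 Ab3 Fb4 D4 Eb4 Cb4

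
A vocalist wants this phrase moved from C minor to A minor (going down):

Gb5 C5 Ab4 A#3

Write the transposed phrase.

Eb5 A4 F4 F##3

C minor to A minor down is a minor third, so every note moves down by that interval.
Gb5 becomes Eb5
C5 becomes A4
Ab4 becomes F4
A#3 becomes F##3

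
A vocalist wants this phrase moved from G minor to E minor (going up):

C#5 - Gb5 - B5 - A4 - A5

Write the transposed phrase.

A#5 Eb6 G#6 F#5 F#6

From G up to E is a major sixth; apply that to each pitch.
C#5 -> A#5
Gb5 -> Eb6
B5 -> G#6
A4 -> F#5
A5 -> F#6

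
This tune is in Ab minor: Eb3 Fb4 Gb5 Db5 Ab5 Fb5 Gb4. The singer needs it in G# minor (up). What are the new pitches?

D#4 E5 F#6 C#6 G#6 E6 F#5

From Ab up to G# is an augmented seventh; apply that to each pitch.
Eb3 → D#4
Fb4 → E5
Gb5 → F#6
Db5 → C#6
Ab5 → G#6
Fb5 → E6
Gb4 → F#5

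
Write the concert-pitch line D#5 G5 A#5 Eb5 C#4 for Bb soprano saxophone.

E#5 A5 B#5 F5 D#4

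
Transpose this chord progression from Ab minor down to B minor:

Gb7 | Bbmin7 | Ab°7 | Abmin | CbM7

A7 C#min7 B°7 Bmin DM7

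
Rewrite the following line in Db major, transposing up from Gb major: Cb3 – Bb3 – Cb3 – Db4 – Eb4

Gb3 F4 Gb3 Ab4 Bb4

Gb major to Db major up is a perfect fifth, so every note moves up by that interval.
Cb3 gives Gb3
Bb3 gives F4
Cb3 gives Gb3
Db4 gives Ab4
Eb4 gives Bb4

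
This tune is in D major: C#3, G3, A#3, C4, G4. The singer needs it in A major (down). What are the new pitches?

G#2 D3 E#3 G3 D4

D major to A major down is a perfect fourth, so every note moves down by that interval.
C#3 -> G#2
G3 -> D3
A#3 -> E#3
C4 -> G3
G4 -> D4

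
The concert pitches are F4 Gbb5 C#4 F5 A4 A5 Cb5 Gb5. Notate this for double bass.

F5 Gbb6 C#5 F6 A5 A6 Cb6 Gb6

Written C4 sounds as C3 on the double bass, so concert pitches are written a perfect octave up.
F4 becomes F5
Gbb5 becomes Gbb6
C#4 becomes C#5
F5 becomes F6
A4 becomes A5
A5 becomes A6
Cb5 becomes Cb6
Gb5 becomes Gb6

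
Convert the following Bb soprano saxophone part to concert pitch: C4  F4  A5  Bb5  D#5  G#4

Bb3 Eb4 G5 Ab5 C#5 F#4

Written C4 on the Bb soprano saxophone sounds as Bb3, a major second lower; apply that shift to every note.
C4 -> Bb3
F4 -> Eb4
A5 -> G5
Bb5 -> Ab5
D#5 -> C#5
G#4 -> F#4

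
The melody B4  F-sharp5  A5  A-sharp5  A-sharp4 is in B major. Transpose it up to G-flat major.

B major to G-flat major up is a diminished sixth, so every note moves up by that interval.
B4 becomes Gb5
F#5 becomes Db6
A5 becomes Fb6
A#5 becomes F6
A#4 becomes F5

Gb5 Db6 Fb6 F6 F5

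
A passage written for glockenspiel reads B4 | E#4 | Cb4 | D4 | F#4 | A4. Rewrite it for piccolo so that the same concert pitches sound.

B5 E#5 Cb5 D5 F#5 A5

First find concert pitch: the glockenspiel sounds a perfect fifteenth above written, so B4 E#4 Cb4 D4 F#4 A4 sounds B6 E#6 Cb6 D6 F#6 A6.
Then write for piccolo: it sounds a perfect octave above written, so the part must be a perfect octave below concert.
B6 → B5
E#6 → E#5
Cb6 → Cb5
D6 → D5
F#6 → F#5
A6 → A5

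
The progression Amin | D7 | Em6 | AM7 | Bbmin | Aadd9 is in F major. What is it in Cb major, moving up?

Ebmin Ab7 Bbm6 EbM7 Fbmin Ebadd9

F major up to Cb major is a diminished fifth; each chord root moves by that interval while the quality stays the same.
Amin: root A up a diminished fifth → Eb, giving Ebmin.
D7: root D up a diminished fifth → Ab, giving Ab7.
Em6: root E up a diminished fifth → Bb, giving Bbm6.
AM7: root A up a diminished fifth → Eb, giving EbM7.
Bbmin: root Bb up a diminished fifth → Fb, giving Fbmin.
Aadd9: root A up a diminished fifth → Eb, giving Ebadd9.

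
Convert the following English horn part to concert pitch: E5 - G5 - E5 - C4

A4 C5 A4 F3

Written C4 on the English horn sounds as F3, a perfect fifth lower; apply that shift to every note.
E5 to A4
G5 to C5
E5 to A4
C4 to F3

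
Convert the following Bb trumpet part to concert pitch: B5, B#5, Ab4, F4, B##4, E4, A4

A5 A#5 Gb4 Eb4 A##4 D4 G4

The Bb trumpet sounds a major second below written, so transpose each written note down a major second.
B5 -> A5
B#5 -> A#5
Ab4 -> Gb4
F4 -> Eb4
B##4 -> A##4
E4 -> D4
A4 -> G4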